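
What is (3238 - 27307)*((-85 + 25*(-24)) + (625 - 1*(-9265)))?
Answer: -221555145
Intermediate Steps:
(3238 - 27307)*((-85 + 25*(-24)) + (625 - 1*(-9265))) = -24069*((-85 - 600) + (625 + 9265)) = -24069*(-685 + 9890) = -24069*9205 = -221555145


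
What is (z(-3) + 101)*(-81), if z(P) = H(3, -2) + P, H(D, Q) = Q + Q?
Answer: -7614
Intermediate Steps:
H(D, Q) = 2*Q
z(P) = -4 + P (z(P) = 2*(-2) + P = -4 + P)
(z(-3) + 101)*(-81) = ((-4 - 3) + 101)*(-81) = (-7 + 101)*(-81) = 94*(-81) = -7614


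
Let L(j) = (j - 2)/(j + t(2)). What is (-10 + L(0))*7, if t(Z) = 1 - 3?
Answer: -63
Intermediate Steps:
t(Z) = -2
L(j) = 1 (L(j) = (j - 2)/(j - 2) = (-2 + j)/(-2 + j) = 1)
(-10 + L(0))*7 = (-10 + 1)*7 = -9*7 = -63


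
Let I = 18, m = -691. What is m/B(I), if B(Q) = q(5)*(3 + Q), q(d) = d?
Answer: -691/105 ≈ -6.5810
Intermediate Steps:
B(Q) = 15 + 5*Q (B(Q) = 5*(3 + Q) = 15 + 5*Q)
m/B(I) = -691/(15 + 5*18) = -691/(15 + 90) = -691/105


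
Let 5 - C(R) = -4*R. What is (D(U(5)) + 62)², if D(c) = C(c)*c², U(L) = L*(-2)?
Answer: 11819844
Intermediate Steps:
U(L) = -2*L
C(R) = 5 + 4*R (C(R) = 5 - (-4)*R = 5 + 4*R)
D(c) = c²*(5 + 4*c) (D(c) = (5 + 4*c)*c² = c²*(5 + 4*c))
(D(U(5)) + 62)² = ((-2*5)²*(5 + 4*(-2*5)) + 62)² = ((-10)²*(5 + 4*(-10)) + 62)² = (100*(5 - 40) + 62)² = (100*(-35) + 62)² = (-3500 + 62)² = (-3438)² = 11819844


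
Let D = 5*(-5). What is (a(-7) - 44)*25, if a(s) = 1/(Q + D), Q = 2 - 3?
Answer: -28625/26 ≈ -1101.0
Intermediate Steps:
Q = -1
D = -25
a(s) = -1/26 (a(s) = 1/(-1 - 25) = 1/(-26) = -1/26)
(a(-7) - 44)*25 = (-1/26 - 44)*25 = -1145/26*25 = -28625/26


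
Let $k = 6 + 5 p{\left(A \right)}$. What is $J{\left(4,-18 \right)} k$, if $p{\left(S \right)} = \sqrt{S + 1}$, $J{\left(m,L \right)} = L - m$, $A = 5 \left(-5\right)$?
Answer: $-132 - 220 i \sqrt{6} \approx -132.0 - 538.89 i$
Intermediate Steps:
$A = -25$
$p{\left(S \right)} = \sqrt{1 + S}$
$k = 6 + 10 i \sqrt{6}$ ($k = 6 + 5 \sqrt{1 - 25} = 6 + 5 \sqrt{-24} = 6 + 5 \cdot 2 i \sqrt{6} = 6 + 10 i \sqrt{6} \approx 6.0 + 24.495 i$)
$J{\left(4,-18 \right)} k = \left(-18 - 4\right) \left(6 + 10 i \sqrt{6}\right) = - 22 \left(6 + 10 i \sqrt{6}\right) = -132 - 220 i \sqrt{6}$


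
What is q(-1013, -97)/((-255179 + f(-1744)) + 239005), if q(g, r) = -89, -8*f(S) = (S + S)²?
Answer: 89/1536942 ≈ 5.7907e-5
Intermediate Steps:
f(S) = -S²/2 (f(S) = -(S + S)²/8 = -4*S²/8 = -S²/2)
q(-1013, -97)/((-255179 + f(-1744)) + 239005) = -89/((-255179 - ½*(-1744)²) + 239005) = -89/((-255179 - ½*3041536) + 239005) = -89/((-255179 - 1520768) + 239005) = -89/(-1775947 + 239005) = -89/(-1536942) = -89*(-1/1536942) = 89/1536942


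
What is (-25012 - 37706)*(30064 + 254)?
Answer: -1901484324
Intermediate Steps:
(-25012 - 37706)*(30064 + 254) = -62718*30318 = -1901484324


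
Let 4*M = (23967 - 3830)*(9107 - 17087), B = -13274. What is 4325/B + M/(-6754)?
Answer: 133307843065/22413149 ≈ 5947.8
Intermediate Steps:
M = -40173315 (M = ((23967 - 3830)*(9107 - 17087))/4 = (20137*(-7980))/4 = (¼)*(-160693260) = -40173315)
4325/B + M/(-6754) = 4325/(-13274) - 40173315/(-6754) = 4325*(-1/13274) - 40173315*(-1/6754) = -4325/13274 + 40173315/6754 = 133307843065/22413149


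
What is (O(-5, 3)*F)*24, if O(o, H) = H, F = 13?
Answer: 936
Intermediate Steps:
(O(-5, 3)*F)*24 = (3*13)*24 = 39*24 = 936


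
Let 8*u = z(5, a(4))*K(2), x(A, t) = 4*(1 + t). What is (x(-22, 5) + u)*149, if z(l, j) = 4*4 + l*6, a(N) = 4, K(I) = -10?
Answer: -9983/2 ≈ -4991.5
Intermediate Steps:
x(A, t) = 4 + 4*t
z(l, j) = 16 + 6*l
u = -115/2 (u = ((16 + 6*5)*(-10))/8 = ((16 + 30)*(-10))/8 = (46*(-10))/8 = (1/8)*(-460) = -115/2 ≈ -57.500)
(x(-22, 5) + u)*149 = ((4 + 4*5) - 115/2)*149 = ((4 + 20) - 115/2)*149 = (24 - 115/2)*149 = -67/2*149 = -9983/2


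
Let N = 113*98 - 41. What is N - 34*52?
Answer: 9265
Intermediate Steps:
N = 11033 (N = 11074 - 41 = 11033)
N - 34*52 = 11033 - 34*52 = 11033 - 1768 = 9265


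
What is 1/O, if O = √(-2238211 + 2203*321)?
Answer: -I*√382762/765524 ≈ -0.00080818*I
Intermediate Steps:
O = 2*I*√382762 (O = √(-2238211 + 707163) = √(-1531048) = 2*I*√382762 ≈ 1237.4*I)
1/O = 1/(2*I*√382762) = -I*√382762/765524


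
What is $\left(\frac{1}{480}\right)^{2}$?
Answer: $\frac{1}{230400} \approx 4.3403 \cdot 10^{-6}$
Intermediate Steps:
$\left(\frac{1}{480}\right)^{2} = \frac{1}{230400}$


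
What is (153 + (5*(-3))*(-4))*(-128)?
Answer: -27264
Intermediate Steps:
(153 + (5*(-3))*(-4))*(-128) = (153 - 15*(-4))*(-128) = (153 + 60)*(-128) = 213*(-128) = -27264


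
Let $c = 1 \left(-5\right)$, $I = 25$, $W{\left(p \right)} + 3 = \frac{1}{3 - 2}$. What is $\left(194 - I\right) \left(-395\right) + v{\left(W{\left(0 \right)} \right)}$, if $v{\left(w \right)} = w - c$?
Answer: $-66752$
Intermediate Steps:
$W{\left(p \right)} = -2$ ($W{\left(p \right)} = -3 + \frac{1}{3 - 2} = -3 + 1^{-1} = -3 + 1 = -2$)
$c = -5$
$v{\left(w \right)} = 5 + w$ ($v{\left(w \right)} = w - -5 = w + 5 = 5 + w$)
$\left(194 - I\right) \left(-395\right) + v{\left(W{\left(0 \right)} \right)} = \left(194 - 25\right) \left(-395\right) + \left(5 - 2\right) = \left(194 - 25\right) \left(-395\right) + 3 = 169 \left(-395\right) + 3 = -66755 + 3 = -66752$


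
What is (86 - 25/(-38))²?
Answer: 10843849/1444 ≈ 7509.6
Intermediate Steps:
(86 - 25/(-38))² = (86 - 25*(-1/38))² = (86 + 25/38)² = (3293/38)² = 10843849/1444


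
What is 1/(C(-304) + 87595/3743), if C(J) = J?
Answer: -3743/1050277 ≈ -0.0035638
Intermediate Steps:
1/(C(-304) + 87595/3743) = 1/(-304 + 87595/3743) = 1/(-1050277/3743) = -3743/1050277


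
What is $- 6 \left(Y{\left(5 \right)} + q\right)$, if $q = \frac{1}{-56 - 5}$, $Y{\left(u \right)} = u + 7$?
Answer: $- \frac{4386}{61} \approx -71.902$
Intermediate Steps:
$Y{\left(u \right)} = 7 + u$
$q = - \frac{1}{61}$ ($q = \frac{1}{-61} = - \frac{1}{61} \approx -0.016393$)
$- 6 \left(Y{\left(5 \right)} + q\right) = - 6 \left(\left(7 + 5\right) - \frac{1}{61}\right) = - 6 \left(12 - \frac{1}{61}\right) = \left(-6\right) \frac{731}{61} = - \frac{4386}{61}$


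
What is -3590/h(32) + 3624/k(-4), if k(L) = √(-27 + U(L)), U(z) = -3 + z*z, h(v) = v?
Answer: -1795/16 - 1812*I*√14/7 ≈ -112.19 - 968.55*I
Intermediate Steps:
U(z) = -3 + z²
k(L) = √(-30 + L²) (k(L) = √(-27 + (-3 + L²)) = √(-30 + L²))
-3590/h(32) + 3624/k(-4) = -3590/32 + 3624/(√(-30 + (-4)²)) = -3590*1/32 + 3624/(√(-30 + 16)) = -1795/16 + 3624/(√(-14)) = -1795/16 + 3624/((I*√14)) = -1795/16 + 3624*(-I*√14/14) = -1795/16 - 1812*I*√14/7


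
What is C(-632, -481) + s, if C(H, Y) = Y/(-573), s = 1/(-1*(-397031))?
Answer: 190972484/227498763 ≈ 0.83944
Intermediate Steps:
s = 1/397031 ≈ 2.5187e-6
C(H, Y) = -Y/573 (C(H, Y) = Y*(-1/573) = -Y/573)
C(-632, -481) + s = -1/573*(-481) + 1/397031 = 481/573 + 1/397031 = 190972484/227498763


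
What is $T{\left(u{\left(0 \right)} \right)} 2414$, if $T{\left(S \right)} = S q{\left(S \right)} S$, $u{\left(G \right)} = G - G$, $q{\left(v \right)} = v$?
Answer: $0$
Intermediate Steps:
$u{\left(G \right)} = 0$
$T{\left(S \right)} = S^{3}$ ($T{\left(S \right)} = S S S = S^{2} S = S^{3}$)
$T{\left(u{\left(0 \right)} \right)} 2414 = 0^{3} \cdot 2414 = 0 \cdot 2414 = 0$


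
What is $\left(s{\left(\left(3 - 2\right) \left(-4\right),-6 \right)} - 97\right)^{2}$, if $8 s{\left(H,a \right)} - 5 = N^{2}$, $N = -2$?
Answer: $\frac{588289}{64} \approx 9192.0$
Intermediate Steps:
$s{\left(H,a \right)} = \frac{9}{8}$ ($s{\left(H,a \right)} = \frac{5}{8} + \frac{\left(-2\right)^{2}}{8} = \frac{5}{8} + \frac{1}{8} \cdot 4 = \frac{5}{8} + \frac{1}{2} = \frac{9}{8}$)
$\left(s{\left(\left(3 - 2\right) \left(-4\right),-6 \right)} - 97\right)^{2} = \left(\frac{9}{8} - 97\right)^{2} = \left(- \frac{767}{8}\right)^{2} = \frac{588289}{64}$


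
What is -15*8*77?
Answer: -9240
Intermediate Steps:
-15*8*77 = -120*77 = -9240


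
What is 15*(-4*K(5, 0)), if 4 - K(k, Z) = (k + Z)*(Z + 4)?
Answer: 960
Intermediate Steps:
K(k, Z) = 4 - (4 + Z)*(Z + k) (K(k, Z) = 4 - (k + Z)*(Z + 4) = 4 - (Z + k)*(4 + Z) = 4 - (4 + Z)*(Z + k))
15*(-4*K(5, 0)) = 15*(-4*(4 - 1*0² - 4*0 - 4*5 - 1*0*5)) = 15*(-4*(4 - 1*0 + 0 - 20 + 0)) = 15*(-4*(4 + 0 + 0 - 20 + 0)) = 15*(-4*(-16)) = 15*64 = 960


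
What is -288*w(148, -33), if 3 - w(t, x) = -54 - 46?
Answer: -29664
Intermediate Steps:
w(t, x) = 103 (w(t, x) = 3 - (-54 - 46) = 3 - 1*(-100) = 3 + 100 = 103)
-288*w(148, -33) = -288*103 = -29664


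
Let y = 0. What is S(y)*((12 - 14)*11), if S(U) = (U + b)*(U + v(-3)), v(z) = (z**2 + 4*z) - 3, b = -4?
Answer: -528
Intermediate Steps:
v(z) = -3 + z**2 + 4*z
S(U) = (-6 + U)*(-4 + U) (S(U) = (U - 4)*(U + (-3 + (-3)**2 + 4*(-3))) = (-4 + U)*(U + (-3 + 9 - 12)) = (-4 + U)*(U - 6) = (-4 + U)*(-6 + U) = (-6 + U)*(-4 + U))
S(y)*((12 - 14)*11) = (24 + 0**2 - 10*0)*((12 - 14)*11) = (24 + 0 + 0)*(-2*11) = 24*(-22) = -528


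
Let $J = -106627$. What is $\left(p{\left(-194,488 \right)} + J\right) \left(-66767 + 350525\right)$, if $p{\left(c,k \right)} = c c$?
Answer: $-19576748178$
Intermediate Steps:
$p{\left(c,k \right)} = c^{2}$
$\left(p{\left(-194,488 \right)} + J\right) \left(-66767 + 350525\right) = \left(\left(-194\right)^{2} - 106627\right) \left(-66767 + 350525\right) = \left(37636 - 106627\right) 283758 = \left(-68991\right) 283758 = -19576748178$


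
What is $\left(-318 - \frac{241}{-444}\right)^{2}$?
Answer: $\frac{19867184401}{197136} \approx 1.0078 \cdot 10^{5}$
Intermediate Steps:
$\left(-318 - \frac{241}{-444}\right)^{2} = \left(-318 - - \frac{241}{444}\right)^{2} = \left(-318 + \frac{241}{444}\right)^{2} = \left(- \frac{140951}{444}\right)^{2} = \frac{19867184401}{197136}$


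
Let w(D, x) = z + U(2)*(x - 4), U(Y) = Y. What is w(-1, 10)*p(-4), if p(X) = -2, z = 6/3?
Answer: -28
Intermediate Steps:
z = 2 (z = 6*(1/3) = 2)
w(D, x) = -6 + 2*x (w(D, x) = 2 + 2*(x - 4) = 2 + 2*(-4 + x) = 2 + (-8 + 2*x) = -6 + 2*x)
w(-1, 10)*p(-4) = (-6 + 2*10)*(-2) = (-6 + 20)*(-2) = 14*(-2) = -28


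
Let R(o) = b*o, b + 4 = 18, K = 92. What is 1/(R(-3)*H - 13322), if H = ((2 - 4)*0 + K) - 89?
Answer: -1/13448 ≈ -7.4361e-5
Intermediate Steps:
b = 14 (b = -4 + 18 = 14)
R(o) = 14*o
H = 3 (H = ((2 - 4)*0 + 92) - 89 = (-2*0 + 92) - 89 = (0 + 92) - 89 = 92 - 89 = 3)
1/(R(-3)*H - 13322) = 1/((14*(-3))*3 - 13322) = 1/(-42*3 - 13322) = 1/(-126 - 13322) = 1/(-13448) = -1/13448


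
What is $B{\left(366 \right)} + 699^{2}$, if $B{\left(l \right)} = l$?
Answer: $488967$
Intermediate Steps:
$B{\left(366 \right)} + 699^{2} = 366 + 699^{2} = 366 + 488601 = 488967$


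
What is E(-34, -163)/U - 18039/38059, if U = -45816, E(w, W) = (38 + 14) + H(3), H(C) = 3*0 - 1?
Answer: -39448373/83033864 ≈ -0.47509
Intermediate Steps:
H(C) = -1 (H(C) = 0 - 1 = -1)
E(w, W) = 51 (E(w, W) = (38 + 14) - 1 = 52 - 1 = 51)
E(-34, -163)/U - 18039/38059 = 51/(-45816) - 18039/38059 = 51*(-1/45816) - 18039*1/38059 = -17/15272 - 2577/5437 = -39448373/83033864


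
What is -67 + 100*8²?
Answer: 6333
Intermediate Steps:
-67 + 100*8² = -67 + 100*64 = -67 + 6400 = 6333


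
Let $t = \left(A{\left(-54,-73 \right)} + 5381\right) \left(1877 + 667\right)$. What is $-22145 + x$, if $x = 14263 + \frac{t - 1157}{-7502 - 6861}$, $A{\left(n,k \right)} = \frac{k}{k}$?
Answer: $- \frac{126899817}{14363} \approx -8835.2$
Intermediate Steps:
$A{\left(n,k \right)} = 1$
$t = 13691808$ ($t = \left(1 + 5381\right) \left(1877 + 667\right) = 5382 \cdot 2544 = 13691808$)
$x = \frac{191168818}{14363}$ ($x = 14263 + \frac{13691808 - 1157}{-7502 - 6861} = 14263 + \frac{13690651}{-14363} = 14263 + 13690651 \left(- \frac{1}{14363}\right) = 14263 - \frac{13690651}{14363} = \frac{191168818}{14363} \approx 13310.0$)
$-22145 + x = -22145 + \frac{191168818}{14363} = - \frac{126899817}{14363}$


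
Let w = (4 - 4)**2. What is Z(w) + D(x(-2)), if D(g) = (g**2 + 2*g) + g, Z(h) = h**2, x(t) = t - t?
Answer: 0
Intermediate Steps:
x(t) = 0
w = 0 (w = 0**2 = 0)
D(g) = g**2 + 3*g
Z(w) + D(x(-2)) = 0**2 + 0*(3 + 0) = 0 + 0*3 = 0 + 0 = 0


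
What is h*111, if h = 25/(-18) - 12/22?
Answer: -14171/66 ≈ -214.71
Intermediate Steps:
h = -383/198 (h = 25*(-1/18) - 12*1/22 = -25/18 - 6/11 = -383/198 ≈ -1.9343)
h*111 = -383/198*111 = -14171/66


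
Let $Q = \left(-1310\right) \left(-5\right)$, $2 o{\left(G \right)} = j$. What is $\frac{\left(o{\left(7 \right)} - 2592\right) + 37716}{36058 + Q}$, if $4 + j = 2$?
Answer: $\frac{35123}{42608} \approx 0.82433$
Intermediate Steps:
$j = -2$ ($j = -4 + 2 = -2$)
$o{\left(G \right)} = -1$ ($o{\left(G \right)} = \frac{1}{2} \left(-2\right) = -1$)
$Q = 6550$
$\frac{\left(o{\left(7 \right)} - 2592\right) + 37716}{36058 + Q} = \frac{\left(-1 - 2592\right) + 37716}{36058 + 6550} = \frac{\left(-1 - 2592\right) + 37716}{42608} = \left(-2593 + 37716\right) \frac{1}{42608} = 35123 \cdot \frac{1}{42608} = \frac{35123}{42608}$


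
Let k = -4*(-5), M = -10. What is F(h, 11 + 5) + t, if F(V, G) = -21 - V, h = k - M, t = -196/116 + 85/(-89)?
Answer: -138457/2581 ≈ -53.645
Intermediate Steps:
t = -6826/2581 (t = -196*1/116 + 85*(-1/89) = -49/29 - 85/89 = -6826/2581 ≈ -2.6447)
k = 20
h = 30 (h = 20 - 1*(-10) = 20 + 10 = 30)
F(h, 11 + 5) + t = (-21 - 1*30) - 6826/2581 = (-21 - 30) - 6826/2581 = -51 - 6826/2581 = -138457/2581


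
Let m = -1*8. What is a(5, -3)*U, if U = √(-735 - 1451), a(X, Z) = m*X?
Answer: -40*I*√2186 ≈ -1870.2*I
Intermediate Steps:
m = -8
a(X, Z) = -8*X
U = I*√2186 (U = √(-2186) = I*√2186 ≈ 46.755*I)
a(5, -3)*U = (-8*5)*(I*√2186) = -40*I*√2186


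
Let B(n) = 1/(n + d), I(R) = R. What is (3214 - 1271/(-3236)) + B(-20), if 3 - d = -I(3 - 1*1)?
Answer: 156023389/48540 ≈ 3214.3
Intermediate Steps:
d = 5 (d = 3 - (-1)*(3 - 1*1) = 3 - (-1)*(3 - 1) = 3 - (-1)*2 = 3 - 1*(-2) = 3 + 2 = 5)
B(n) = 1/(5 + n) (B(n) = 1/(n + 5) = 1/(5 + n))
(3214 - 1271/(-3236)) + B(-20) = (3214 - 1271/(-3236)) + 1/(5 - 20) = (3214 - 1271*(-1/3236)) + 1/(-15) = (3214 + 1271/3236) - 1/15 = 10401775/3236 - 1/15 = 156023389/48540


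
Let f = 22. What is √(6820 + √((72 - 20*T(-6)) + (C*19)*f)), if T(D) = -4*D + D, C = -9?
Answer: √(6820 + 45*I*√2) ≈ 82.584 + 0.3853*I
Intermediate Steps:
T(D) = -3*D
√(6820 + √((72 - 20*T(-6)) + (C*19)*f)) = √(6820 + √((72 - (-60)*(-6)) - 9*19*22)) = √(6820 + √((72 - 20*18) - 171*22)) = √(6820 + √((72 - 360) - 3762)) = √(6820 + √(-288 - 3762)) = √(6820 + √(-4050)) = √(6820 + 45*I*√2)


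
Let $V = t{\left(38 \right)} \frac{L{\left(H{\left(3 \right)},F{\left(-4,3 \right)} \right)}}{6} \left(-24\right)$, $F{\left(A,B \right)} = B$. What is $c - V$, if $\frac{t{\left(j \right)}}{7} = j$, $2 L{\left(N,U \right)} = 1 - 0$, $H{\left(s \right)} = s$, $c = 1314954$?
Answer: $1315486$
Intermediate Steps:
$L{\left(N,U \right)} = \frac{1}{2}$ ($L{\left(N,U \right)} = \frac{1 - 0}{2} = \frac{1 + 0}{2} = \frac{1}{2} \cdot 1 = \frac{1}{2}$)
$t{\left(j \right)} = 7 j$
$V = -532$ ($V = 7 \cdot 38 \frac{1}{2 \cdot 6} \left(-24\right) = 266 \cdot \frac{1}{2} \cdot \frac{1}{6} \left(-24\right) = 266 \cdot \frac{1}{12} \left(-24\right) = 266 \left(-2\right) = -532$)
$c - V = 1314954 - -532 = 1314954 + 532 = 1315486$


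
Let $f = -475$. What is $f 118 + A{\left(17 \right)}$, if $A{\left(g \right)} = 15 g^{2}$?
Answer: $-51715$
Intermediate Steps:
$f 118 + A{\left(17 \right)} = \left(-475\right) 118 + 15 \cdot 17^{2} = -56050 + 15 \cdot 289 = -56050 + 4335 = -51715$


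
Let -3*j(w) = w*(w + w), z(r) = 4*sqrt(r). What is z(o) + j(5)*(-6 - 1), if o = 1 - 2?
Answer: 350/3 + 4*I ≈ 116.67 + 4.0*I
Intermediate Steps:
o = -1
j(w) = -2*w**2/3 (j(w) = -w*(w + w)/3 = -w*2*w/3 = -2*w**2/3)
z(o) + j(5)*(-6 - 1) = 4*sqrt(-1) + (-2/3*5**2)*(-6 - 1) = 4*I - 2/3*25*(-7) = 4*I - 50/3*(-7) = 4*I + 350/3 = 350/3 + 4*I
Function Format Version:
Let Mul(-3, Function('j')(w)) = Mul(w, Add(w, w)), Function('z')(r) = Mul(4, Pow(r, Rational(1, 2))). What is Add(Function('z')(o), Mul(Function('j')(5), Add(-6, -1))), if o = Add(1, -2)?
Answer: Add(Rational(350, 3), Mul(4, I)) ≈ Add(116.67, Mul(4.0000, I))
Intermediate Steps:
o = -1
Function('j')(w) = Mul(Rational(-2, 3), Pow(w, 2)) (Function('j')(w) = Mul(Rational(-1, 3), Mul(w, Add(w, w))) = Mul(Rational(-1, 3), Mul(w, Mul(2, w))) = Mul(Rational(-1, 3), Mul(2, Pow(w, 2))) = Mul(Rational(-2, 3), Pow(w, 2)))
Add(Function('z')(o), Mul(Function('j')(5), Add(-6, -1))) = Add(Mul(4, Pow(-1, Rational(1, 2))), Mul(Mul(Rational(-2, 3), Pow(5, 2)), Add(-6, -1))) = Add(Mul(4, I), Mul(Mul(Rational(-2, 3), 25), -7)) = Add(Mul(4, I), Mul(Rational(-50, 3), -7)) = Add(Mul(4, I), Rational(350, 3)) = Add(Rational(350, 3), Mul(4, I))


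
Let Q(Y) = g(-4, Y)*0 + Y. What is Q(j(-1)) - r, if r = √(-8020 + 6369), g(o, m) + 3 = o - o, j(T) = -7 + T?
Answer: -8 - I*√1651 ≈ -8.0 - 40.633*I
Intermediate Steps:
g(o, m) = -3 (g(o, m) = -3 + (o - o) = -3 + 0 = -3)
Q(Y) = Y (Q(Y) = -3*0 + Y = 0 + Y = Y)
r = I*√1651 (r = √(-1651) = I*√1651 ≈ 40.633*I)
Q(j(-1)) - r = (-7 - 1) - I*√1651 = -8 - I*√1651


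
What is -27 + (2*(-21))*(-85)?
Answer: 3543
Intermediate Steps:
-27 + (2*(-21))*(-85) = -27 - 42*(-85) = -27 + 3570 = 3543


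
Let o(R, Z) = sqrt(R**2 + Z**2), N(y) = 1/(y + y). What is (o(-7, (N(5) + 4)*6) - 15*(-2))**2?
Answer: (150 + sqrt(16354))**2/25 ≈ 3088.8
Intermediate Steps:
N(y) = 1/(2*y)
(o(-7, (N(5) + 4)*6) - 15*(-2))**2 = (sqrt((-7)**2 + (((1/2)/5 + 4)*6)**2) - 15*(-2))**2 = (sqrt(49 + (((1/2)*(1/5) + 4)*6)**2) + 30)**2 = (sqrt(49 + ((1/10 + 4)*6)**2) + 30)**2 = (sqrt(49 + ((41/10)*6)**2) + 30)**2 = (sqrt(49 + (123/5)**2) + 30)**2 = (sqrt(49 + 15129/25) + 30)**2 = (sqrt(16354/25) + 30)**2 = (sqrt(16354)/5 + 30)**2 = (30 + sqrt(16354)/5)**2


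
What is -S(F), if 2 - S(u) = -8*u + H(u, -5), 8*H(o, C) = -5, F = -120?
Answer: 7659/8 ≈ 957.38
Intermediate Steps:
H(o, C) = -5/8 (H(o, C) = (⅛)*(-5) = -5/8)
S(u) = 21/8 + 8*u (S(u) = 2 - (-8*u - 5/8) = 2 - (-5/8 - 8*u) = 2 + (5/8 + 8*u) = 21/8 + 8*u)
-S(F) = -(21/8 + 8*(-120)) = -(21/8 - 960) = -1*(-7659/8) = 7659/8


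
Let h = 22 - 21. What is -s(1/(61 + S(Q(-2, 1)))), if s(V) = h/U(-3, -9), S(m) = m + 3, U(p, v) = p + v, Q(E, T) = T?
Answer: 1/12 ≈ 0.083333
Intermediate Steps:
h = 1
S(m) = 3 + m
s(V) = -1/12 (s(V) = 1/(-3 - 9) = 1/(-12) = 1*(-1/12) = -1/12)
-s(1/(61 + S(Q(-2, 1)))) = -1*(-1/12) = 1/12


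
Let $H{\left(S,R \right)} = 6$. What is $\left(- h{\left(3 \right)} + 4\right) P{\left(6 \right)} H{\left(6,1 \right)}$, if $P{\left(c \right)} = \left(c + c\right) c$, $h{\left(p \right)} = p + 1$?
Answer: $0$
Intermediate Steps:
$h{\left(p \right)} = 1 + p$
$P{\left(c \right)} = 2 c^{2}$ ($P{\left(c \right)} = 2 c c = 2 c^{2}$)
$\left(- h{\left(3 \right)} + 4\right) P{\left(6 \right)} H{\left(6,1 \right)} = \left(- (1 + 3) + 4\right) 2 \cdot 6^{2} \cdot 6 = \left(\left(-1\right) 4 + 4\right) 2 \cdot 36 \cdot 6 = \left(-4 + 4\right) 72 \cdot 6 = 0 \cdot 72 \cdot 6 = 0 \cdot 6 = 0$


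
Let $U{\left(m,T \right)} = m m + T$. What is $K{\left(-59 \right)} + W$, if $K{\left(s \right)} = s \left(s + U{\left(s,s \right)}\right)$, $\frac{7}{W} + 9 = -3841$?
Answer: $- \frac{109129351}{550} \approx -1.9842 \cdot 10^{5}$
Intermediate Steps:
$W = - \frac{1}{550}$ ($W = \frac{7}{-9 - 3841} = \frac{7}{-3850} = 7 \left(- \frac{1}{3850}\right) = - \frac{1}{550} \approx -0.0018182$)
$U{\left(m,T \right)} = T + m^{2}$ ($U{\left(m,T \right)} = m^{2} + T = T + m^{2}$)
$K{\left(s \right)} = s \left(s^{2} + 2 s\right)$ ($K{\left(s \right)} = s \left(s + \left(s + s^{2}\right)\right) = s \left(s^{2} + 2 s\right)$)
$K{\left(-59 \right)} + W = \left(-59\right)^{2} \left(2 - 59\right) - \frac{1}{550} = 3481 \left(-57\right) - \frac{1}{550} = -198417 - \frac{1}{550} = - \frac{109129351}{550}$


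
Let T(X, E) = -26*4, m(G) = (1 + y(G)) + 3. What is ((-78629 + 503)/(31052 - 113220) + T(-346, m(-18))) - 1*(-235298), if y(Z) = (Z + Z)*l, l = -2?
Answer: 9662749359/41084 ≈ 2.3520e+5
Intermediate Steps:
y(Z) = -4*Z (y(Z) = (Z + Z)*(-2) = (2*Z)*(-2) = -4*Z)
m(G) = 4 - 4*G (m(G) = (1 - 4*G) + 3 = 4 - 4*G)
T(X, E) = -104
((-78629 + 503)/(31052 - 113220) + T(-346, m(-18))) - 1*(-235298) = ((-78629 + 503)/(31052 - 113220) - 104) - 1*(-235298) = (-78126/(-82168) - 104) + 235298 = (-78126*(-1/82168) - 104) + 235298 = (39063/41084 - 104) + 235298 = -4233673/41084 + 235298 = 9662749359/41084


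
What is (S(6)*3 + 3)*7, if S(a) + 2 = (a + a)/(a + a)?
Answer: 0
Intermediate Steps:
S(a) = -1 (S(a) = -2 + (a + a)/(a + a) = -2 + (2*a)/((2*a)) = -2 + (2*a)*(1/(2*a)) = -2 + 1 = -1)
(S(6)*3 + 3)*7 = (-1*3 + 3)*7 = (-3 + 3)*7 = 0*7 = 0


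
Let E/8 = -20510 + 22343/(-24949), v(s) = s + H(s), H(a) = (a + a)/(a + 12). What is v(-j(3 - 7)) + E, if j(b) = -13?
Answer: -102336509501/623725 ≈ -1.6407e+5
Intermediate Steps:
H(a) = 2*a/(12 + a) (H(a) = (2*a)/(12 + a) = 2*a/(12 + a))
v(s) = s + 2*s/(12 + s)
E = -4093810664/24949 (E = 8*(-20510 + 22343/(-24949)) = 8*(-20510 + 22343*(-1/24949)) = 8*(-20510 - 22343/24949) = 8*(-511726333/24949) = -4093810664/24949 ≈ -1.6409e+5)
v(-j(3 - 7)) + E = (-1*(-13))*(14 - 1*(-13))/(12 - 1*(-13)) - 4093810664/24949 = 13*(14 + 13)/(12 + 13) - 4093810664/24949 = 13*27/25 - 4093810664/24949 = 13*(1/25)*27 - 4093810664/24949 = 351/25 - 4093810664/24949 = -102336509501/623725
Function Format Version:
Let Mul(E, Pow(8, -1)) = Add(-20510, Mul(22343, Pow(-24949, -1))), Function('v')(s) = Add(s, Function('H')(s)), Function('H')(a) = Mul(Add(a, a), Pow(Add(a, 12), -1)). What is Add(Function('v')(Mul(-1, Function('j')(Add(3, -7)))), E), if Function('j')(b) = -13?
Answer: Rational(-102336509501, 623725) ≈ -1.6407e+5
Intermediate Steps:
Function('H')(a) = Mul(2, a, Pow(Add(12, a), -1)) (Function('H')(a) = Mul(Mul(2, a), Pow(Add(12, a), -1)) = Mul(2, a, Pow(Add(12, a), -1)))
Function('v')(s) = Add(s, Mul(2, s, Pow(Add(12, s), -1)))
E = Rational(-4093810664, 24949) (E = Mul(8, Add(-20510, Mul(22343, Pow(-24949, -1)))) = Mul(8, Add(-20510, Mul(22343, Rational(-1, 24949)))) = Mul(8, Add(-20510, Rational(-22343, 24949))) = Mul(8, Rational(-511726333, 24949)) = Rational(-4093810664, 24949) ≈ -1.6409e+5)
Add(Function('v')(Mul(-1, Function('j')(Add(3, -7)))), E) = Add(Mul(Mul(-1, -13), Pow(Add(12, Mul(-1, -13)), -1), Add(14, Mul(-1, -13))), Rational(-4093810664, 24949)) = Add(Mul(13, Pow(Add(12, 13), -1), Add(14, 13)), Rational(-4093810664, 24949)) = Add(Mul(13, Pow(25, -1), 27), Rational(-4093810664, 24949)) = Add(Mul(13, Rational(1, 25), 27), Rational(-4093810664, 24949)) = Add(Rational(351, 25), Rational(-4093810664, 24949)) = Rational(-102336509501, 623725)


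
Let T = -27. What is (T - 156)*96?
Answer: -17568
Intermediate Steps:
(T - 156)*96 = (-27 - 156)*96 = -183*96 = -17568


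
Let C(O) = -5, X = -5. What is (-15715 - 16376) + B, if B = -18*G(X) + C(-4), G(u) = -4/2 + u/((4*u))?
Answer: -64129/2 ≈ -32065.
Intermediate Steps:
G(u) = -7/4 (G(u) = -4*1/2 + u*(1/(4*u)) = -2 + 1/4 = -7/4)
B = 53/2 (B = -18*(-7/4) - 5 = 63/2 - 5 = 53/2 ≈ 26.500)
(-15715 - 16376) + B = (-15715 - 16376) + 53/2 = -32091 + 53/2 = -64129/2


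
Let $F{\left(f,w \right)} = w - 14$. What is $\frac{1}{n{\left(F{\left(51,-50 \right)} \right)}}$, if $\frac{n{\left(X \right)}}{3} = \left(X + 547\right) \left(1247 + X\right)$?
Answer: $\frac{1}{1714167} \approx 5.8337 \cdot 10^{-7}$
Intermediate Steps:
$F{\left(f,w \right)} = -14 + w$ ($F{\left(f,w \right)} = w - 14 = -14 + w$)
$n{\left(X \right)} = 3 \left(547 + X\right) \left(1247 + X\right)$ ($n{\left(X \right)} = 3 \left(X + 547\right) \left(1247 + X\right) = 3 \left(547 + X\right) \left(1247 + X\right)$)
$\frac{1}{n{\left(F{\left(51,-50 \right)} \right)}} = \frac{1}{2046327 + 3 \left(-14 - 50\right)^{2} + 5382 \left(-14 - 50\right)} = \frac{1}{2046327 + 3 \left(-64\right)^{2} + 5382 \left(-64\right)} = \frac{1}{2046327 + 3 \cdot 4096 - 344448} = \frac{1}{2046327 + 12288 - 344448} = \frac{1}{1714167}$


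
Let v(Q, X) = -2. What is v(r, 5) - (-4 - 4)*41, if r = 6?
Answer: 326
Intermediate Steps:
v(r, 5) - (-4 - 4)*41 = -2 - (-4 - 4)*41 = -2 - 1*(-8)*41 = -2 + 8*41 = -2 + 328 = 326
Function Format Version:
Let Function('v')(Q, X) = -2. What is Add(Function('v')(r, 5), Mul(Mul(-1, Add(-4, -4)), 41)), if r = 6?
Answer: 326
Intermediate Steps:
Add(Function('v')(r, 5), Mul(Mul(-1, Add(-4, -4)), 41)) = Add(-2, Mul(Mul(-1, Add(-4, -4)), 41)) = Add(-2, Mul(Mul(-1, -8), 41)) = Add(-2, Mul(8, 41)) = Add(-2, 328) = 326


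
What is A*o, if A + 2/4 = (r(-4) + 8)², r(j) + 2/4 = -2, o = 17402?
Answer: 1035419/2 ≈ 5.1771e+5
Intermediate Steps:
r(j) = -5/2 (r(j) = -½ - 2 = -5/2)
A = 119/4 (A = -½ + (-5/2 + 8)² = -½ + (11/2)² = -½ + 121/4 = 119/4 ≈ 29.750)
A*o = (119/4)*17402 = 1035419/2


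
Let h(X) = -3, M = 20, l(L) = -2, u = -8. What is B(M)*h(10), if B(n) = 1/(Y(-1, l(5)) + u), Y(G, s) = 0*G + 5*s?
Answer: ⅙ ≈ 0.16667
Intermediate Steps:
Y(G, s) = 5*s (Y(G, s) = 0 + 5*s = 5*s)
B(n) = -1/18 (B(n) = 1/(5*(-2) - 8) = 1/(-10 - 8) = 1/(-18) = -1/18)
B(M)*h(10) = -1/18*(-3) = ⅙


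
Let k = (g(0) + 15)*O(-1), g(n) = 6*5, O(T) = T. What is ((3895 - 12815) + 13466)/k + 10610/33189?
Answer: -50133248/497835 ≈ -100.70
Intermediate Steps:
g(n) = 30
k = -45 (k = (30 + 15)*(-1) = 45*(-1) = -45)
((3895 - 12815) + 13466)/k + 10610/33189 = ((3895 - 12815) + 13466)/(-45) + 10610/33189 = (-8920 + 13466)*(-1/45) + 10610*(1/33189) = 4546*(-1/45) + 10610/33189 = -4546/45 + 10610/33189 = -50133248/497835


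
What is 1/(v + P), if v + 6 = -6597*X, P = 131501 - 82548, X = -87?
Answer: 1/622886 ≈ 1.6054e-6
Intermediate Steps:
P = 48953
v = 573933 (v = -6 - 6597*(-87) = -6 + 573939 = 573933)
1/(v + P) = 1/(573933 + 48953) = 1/622886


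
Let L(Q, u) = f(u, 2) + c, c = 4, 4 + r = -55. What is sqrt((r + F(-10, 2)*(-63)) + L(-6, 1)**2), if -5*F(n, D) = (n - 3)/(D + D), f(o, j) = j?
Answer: I*sqrt(6395)/10 ≈ 7.9969*I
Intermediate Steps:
r = -59 (r = -4 - 55 = -59)
L(Q, u) = 6 (L(Q, u) = 2 + 4 = 6)
F(n, D) = -(-3 + n)/(10*D) (F(n, D) = -(n - 3)/(5*(D + D)) = -(-3 + n)/(5*(2*D)) = -(-3 + n)*1/(2*D)/5 = -(-3 + n)/(10*D))
sqrt((r + F(-10, 2)*(-63)) + L(-6, 1)**2) = sqrt((-59 + ((1/10)*(3 - 1*(-10))/2)*(-63)) + 6**2) = sqrt((-59 + ((1/10)*(1/2)*(3 + 10))*(-63)) + 36) = sqrt((-59 + ((1/10)*(1/2)*13)*(-63)) + 36) = sqrt((-59 + (13/20)*(-63)) + 36) = sqrt((-59 - 819/20) + 36) = sqrt(-1999/20 + 36) = sqrt(-1279/20) = I*sqrt(6395)/10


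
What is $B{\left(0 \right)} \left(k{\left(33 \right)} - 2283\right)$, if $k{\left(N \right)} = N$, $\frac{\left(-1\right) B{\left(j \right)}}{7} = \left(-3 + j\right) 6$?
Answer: $-283500$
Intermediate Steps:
$B{\left(j \right)} = 126 - 42 j$ ($B{\left(j \right)} = - 7 \left(-3 + j\right) 6 = - 7 \left(-18 + 6 j\right) = 126 - 42 j$)
$B{\left(0 \right)} \left(k{\left(33 \right)} - 2283\right) = \left(126 - 0\right) \left(33 - 2283\right) = \left(126 + 0\right) \left(-2250\right) = 126 \left(-2250\right) = -283500$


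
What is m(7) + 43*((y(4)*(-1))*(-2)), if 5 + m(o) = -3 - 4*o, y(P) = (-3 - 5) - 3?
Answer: -982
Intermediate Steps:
y(P) = -11 (y(P) = -8 - 3 = -11)
m(o) = -8 - 4*o (m(o) = -5 + (-3 - 4*o) = -8 - 4*o)
m(7) + 43*((y(4)*(-1))*(-2)) = (-8 - 4*7) + 43*(-11*(-1)*(-2)) = (-8 - 28) + 43*(11*(-2)) = -36 + 43*(-22) = -36 - 946 = -982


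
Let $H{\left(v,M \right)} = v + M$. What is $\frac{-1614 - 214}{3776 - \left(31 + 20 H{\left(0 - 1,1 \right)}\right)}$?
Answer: $- \frac{1828}{3745} \approx -0.48812$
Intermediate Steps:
$H{\left(v,M \right)} = M + v$
$\frac{-1614 - 214}{3776 - \left(31 + 20 H{\left(0 - 1,1 \right)}\right)} = \frac{-1614 - 214}{3776 - \left(31 + 20 \left(1 + \left(0 - 1\right)\right)\right)} = - \frac{1828}{3776 - \left(31 + 20 \left(1 - 1\right)\right)} = - \frac{1828}{3776 - 31} = - \frac{1828}{3745}$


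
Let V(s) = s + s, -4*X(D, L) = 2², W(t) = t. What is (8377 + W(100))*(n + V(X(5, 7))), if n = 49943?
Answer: 423349857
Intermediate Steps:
X(D, L) = -1 (X(D, L) = -¼*2² = -¼*4 = -1)
V(s) = 2*s
(8377 + W(100))*(n + V(X(5, 7))) = (8377 + 100)*(49943 + 2*(-1)) = 8477*(49943 - 2) = 8477*49941 = 423349857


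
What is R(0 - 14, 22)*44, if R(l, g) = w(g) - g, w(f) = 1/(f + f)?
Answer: -967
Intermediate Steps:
w(f) = 1/(2*f)
R(l, g) = 1/(2*g) - g
R(0 - 14, 22)*44 = ((½)/22 - 1*22)*44 = ((½)*(1/22) - 22)*44 = (1/44 - 22)*44 = -967/44*44 = -967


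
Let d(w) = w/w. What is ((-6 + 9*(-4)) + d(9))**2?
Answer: 1681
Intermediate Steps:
d(w) = 1
((-6 + 9*(-4)) + d(9))**2 = ((-6 + 9*(-4)) + 1)**2 = ((-6 - 36) + 1)**2 = (-42 + 1)**2 = (-41)**2 = 1681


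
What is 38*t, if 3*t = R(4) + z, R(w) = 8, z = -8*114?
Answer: -34352/3 ≈ -11451.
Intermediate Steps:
z = -912
t = -904/3 (t = (8 - 912)/3 = (1/3)*(-904) = -904/3 ≈ -301.33)
38*t = 38*(-904/3) = -34352/3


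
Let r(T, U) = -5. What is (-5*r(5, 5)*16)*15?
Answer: 6000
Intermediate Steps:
(-5*r(5, 5)*16)*15 = (-5*(-5)*16)*15 = (25*16)*15 = 400*15 = 6000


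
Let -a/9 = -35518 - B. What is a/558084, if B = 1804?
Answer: 55983/93014 ≈ 0.60188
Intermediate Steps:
a = 335898 (a = -9*(-35518 - 1*1804) = -9*(-35518 - 1804) = -9*(-37322) = 335898)
a/558084 = 335898/558084 = 335898*(1/558084) = 55983/93014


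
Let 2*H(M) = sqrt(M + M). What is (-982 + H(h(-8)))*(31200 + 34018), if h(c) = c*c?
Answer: -64044076 + 260872*sqrt(2) ≈ -6.3675e+7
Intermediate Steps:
h(c) = c**2
H(M) = sqrt(2)*sqrt(M)/2 (H(M) = sqrt(M + M)/2 = sqrt(2*M)/2 = (sqrt(2)*sqrt(M))/2 = sqrt(2)*sqrt(M)/2)
(-982 + H(h(-8)))*(31200 + 34018) = (-982 + sqrt(2)*sqrt((-8)**2)/2)*(31200 + 34018) = (-982 + sqrt(2)*sqrt(64)/2)*65218 = (-982 + (1/2)*sqrt(2)*8)*65218 = (-982 + 4*sqrt(2))*65218 = -64044076 + 260872*sqrt(2)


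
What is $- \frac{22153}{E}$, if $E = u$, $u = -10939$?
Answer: $\frac{22153}{10939} \approx 2.0251$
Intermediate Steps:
$E = -10939$
$- \frac{22153}{E} = - \frac{22153}{-10939} = \left(-22153\right) \left(- \frac{1}{10939}\right) = \frac{22153}{10939}$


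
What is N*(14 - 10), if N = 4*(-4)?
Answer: -64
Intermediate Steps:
N = -16
N*(14 - 10) = -16*(14 - 10) = -16*4 = -64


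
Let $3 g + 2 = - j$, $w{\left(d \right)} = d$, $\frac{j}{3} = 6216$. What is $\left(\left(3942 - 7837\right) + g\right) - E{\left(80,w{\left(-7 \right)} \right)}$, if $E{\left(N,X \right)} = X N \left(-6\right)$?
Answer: $- \frac{40415}{3} \approx -13472.0$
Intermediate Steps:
$j = 18648$ ($j = 3 \cdot 6216 = 18648$)
$E{\left(N,X \right)} = - 6 N X$ ($E{\left(N,X \right)} = N X \left(-6\right) = - 6 N X$)
$g = - \frac{18650}{3}$ ($g = - \frac{2}{3} + \frac{\left(-1\right) 18648}{3} = - \frac{2}{3} + \frac{1}{3} \left(-18648\right) = - \frac{2}{3} - 6216 = - \frac{18650}{3} \approx -6216.7$)
$\left(\left(3942 - 7837\right) + g\right) - E{\left(80,w{\left(-7 \right)} \right)} = \left(\left(3942 - 7837\right) - \frac{18650}{3}\right) - \left(-6\right) 80 \left(-7\right) = \left(-3895 - \frac{18650}{3}\right) - 3360 = - \frac{30335}{3} - 3360 = - \frac{40415}{3}$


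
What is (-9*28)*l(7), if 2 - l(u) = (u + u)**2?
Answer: 48888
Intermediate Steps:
l(u) = 2 - 4*u**2 (l(u) = 2 - (u + u)**2 = 2 - (2*u)**2 = 2 - 4*u**2)
(-9*28)*l(7) = (-9*28)*(2 - 4*7**2) = -252*(2 - 4*49) = -252*(2 - 196) = -252*(-194) = 48888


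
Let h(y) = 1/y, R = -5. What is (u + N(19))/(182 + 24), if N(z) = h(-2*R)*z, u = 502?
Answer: 5039/2060 ≈ 2.4461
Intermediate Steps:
h(y) = 1/y
N(z) = z/10 (N(z) = z/((-2*(-5))) = z/10)
(u + N(19))/(182 + 24) = (502 + (⅒)*19)/(182 + 24) = (502 + 19/10)/206 = (5039/10)*(1/206) = 5039/2060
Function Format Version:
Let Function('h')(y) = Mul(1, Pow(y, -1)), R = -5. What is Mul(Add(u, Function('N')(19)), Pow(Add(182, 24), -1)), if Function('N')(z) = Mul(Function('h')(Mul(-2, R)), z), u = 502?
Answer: Rational(5039, 2060) ≈ 2.4461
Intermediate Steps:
Function('h')(y) = Pow(y, -1)
Function('N')(z) = Mul(Rational(1, 10), z) (Function('N')(z) = Mul(Pow(Mul(-2, -5), -1), z) = Mul(Pow(10, -1), z) = Mul(Rational(1, 10), z))
Mul(Add(u, Function('N')(19)), Pow(Add(182, 24), -1)) = Mul(Add(502, Mul(Rational(1, 10), 19)), Pow(Add(182, 24), -1)) = Mul(Add(502, Rational(19, 10)), Pow(206, -1)) = Mul(Rational(5039, 10), Rational(1, 206)) = Rational(5039, 2060)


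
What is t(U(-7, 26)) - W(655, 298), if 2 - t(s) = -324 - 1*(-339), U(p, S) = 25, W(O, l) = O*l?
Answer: -195203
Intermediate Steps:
t(s) = -13 (t(s) = 2 - (-324 - 1*(-339)) = 2 - (-324 + 339) = 2 - 1*15 = 2 - 15 = -13)
t(U(-7, 26)) - W(655, 298) = -13 - 655*298 = -13 - 1*195190 = -13 - 195190 = -195203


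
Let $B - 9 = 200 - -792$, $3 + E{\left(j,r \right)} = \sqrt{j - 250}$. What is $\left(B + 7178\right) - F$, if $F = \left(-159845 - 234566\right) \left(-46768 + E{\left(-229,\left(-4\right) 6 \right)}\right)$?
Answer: $-18446988702 + 394411 i \sqrt{479} \approx -1.8447 \cdot 10^{10} + 8.6321 \cdot 10^{6} i$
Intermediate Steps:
$E{\left(j,r \right)} = -3 + \sqrt{-250 + j}$ ($E{\left(j,r \right)} = -3 + \sqrt{j - 250} = -3 + \sqrt{-250 + j}$)
$B = 1001$ ($B = 9 + \left(200 - -792\right) = 9 + \left(200 + 792\right) = 9 + 992 = 1001$)
$F = 18446996881 - 394411 i \sqrt{479}$ ($F = \left(-159845 - 234566\right) \left(-46768 - \left(3 - \sqrt{-250 - 229}\right)\right) = - 394411 \left(-46768 - \left(3 - \sqrt{-479}\right)\right) = - 394411 \left(-46768 - \left(3 - i \sqrt{479}\right)\right) = - 394411 \left(-46771 + i \sqrt{479}\right) = 18446996881 - 394411 i \sqrt{479} \approx 1.8447 \cdot 10^{10} - 8.6321 \cdot 10^{6} i$)
$\left(B + 7178\right) - F = \left(1001 + 7178\right) - \left(18446996881 - 394411 i \sqrt{479}\right) = 8179 - \left(18446996881 - 394411 i \sqrt{479}\right) = -18446988702 + 394411 i \sqrt{479}$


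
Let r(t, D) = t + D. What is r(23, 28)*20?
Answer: 1020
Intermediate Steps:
r(t, D) = D + t
r(23, 28)*20 = (28 + 23)*20 = 51*20 = 1020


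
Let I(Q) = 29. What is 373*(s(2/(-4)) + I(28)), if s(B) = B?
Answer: 21261/2 ≈ 10631.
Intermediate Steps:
373*(s(2/(-4)) + I(28)) = 373*(2/(-4) + 29) = 373*(2*(-1/4) + 29) = 373*(-1/2 + 29) = 373*(57/2) = 21261/2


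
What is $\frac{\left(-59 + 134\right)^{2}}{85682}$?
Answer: $\frac{5625}{85682} \approx 0.06565$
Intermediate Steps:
$\frac{\left(-59 + 134\right)^{2}}{85682} = 75^{2} \cdot \frac{1}{85682} = 5625 \cdot \frac{1}{85682} = \frac{5625}{85682}$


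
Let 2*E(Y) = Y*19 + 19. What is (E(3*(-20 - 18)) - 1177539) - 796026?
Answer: -3949277/2 ≈ -1.9746e+6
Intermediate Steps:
E(Y) = 19/2 + 19*Y/2 (E(Y) = (Y*19 + 19)/2 = (19*Y + 19)/2 = (19 + 19*Y)/2 = 19/2 + 19*Y/2)
(E(3*(-20 - 18)) - 1177539) - 796026 = ((19/2 + 19*(3*(-20 - 18))/2) - 1177539) - 796026 = ((19/2 + 19*(3*(-38))/2) - 1177539) - 796026 = ((19/2 + (19/2)*(-114)) - 1177539) - 796026 = ((19/2 - 1083) - 1177539) - 796026 = (-2147/2 - 1177539) - 796026 = -2357225/2 - 796026 = -3949277/2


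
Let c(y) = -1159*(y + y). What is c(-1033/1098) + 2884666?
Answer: 25981621/9 ≈ 2.8868e+6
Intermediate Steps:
c(y) = -2318*y
c(-1033/1098) + 2884666 = -(-2394494)/1098 + 2884666 = -2318*(-1033/1098) + 2884666 = 19627/9 + 2884666 = 25981621/9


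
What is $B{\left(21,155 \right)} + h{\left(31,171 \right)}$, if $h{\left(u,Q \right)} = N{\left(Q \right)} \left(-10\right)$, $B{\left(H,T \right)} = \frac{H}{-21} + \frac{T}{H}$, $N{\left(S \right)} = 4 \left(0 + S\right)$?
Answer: $- \frac{143506}{21} \approx -6833.6$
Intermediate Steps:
$N{\left(S \right)} = 4 S$
$B{\left(H,T \right)} = - \frac{H}{21} + \frac{T}{H}$ ($B{\left(H,T \right)} = H \left(- \frac{1}{21}\right) + \frac{T}{H} = - \frac{H}{21} + \frac{T}{H}$)
$h{\left(u,Q \right)} = - 40 Q$ ($h{\left(u,Q \right)} = 4 Q \left(-10\right) = - 40 Q$)
$B{\left(21,155 \right)} + h{\left(31,171 \right)} = \left(\left(- \frac{1}{21}\right) 21 + \frac{155}{21}\right) - 6840 = \left(-1 + 155 \cdot \frac{1}{21}\right) - 6840 = \left(-1 + \frac{155}{21}\right) - 6840 = \frac{134}{21} - 6840 = - \frac{143506}{21}$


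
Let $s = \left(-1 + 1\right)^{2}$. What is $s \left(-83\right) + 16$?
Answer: $16$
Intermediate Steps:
$s = 0$ ($s = 0^{2} = 0$)
$s \left(-83\right) + 16 = 0 \left(-83\right) + 16 = 0 + 16 = 16$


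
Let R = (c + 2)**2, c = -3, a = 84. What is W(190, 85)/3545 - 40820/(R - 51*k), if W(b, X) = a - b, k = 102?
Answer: 144155594/18437545 ≈ 7.8186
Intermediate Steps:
R = 1 (R = (-3 + 2)**2 = (-1)**2 = 1)
W(b, X) = 84 - b
W(190, 85)/3545 - 40820/(R - 51*k) = (84 - 1*190)/3545 - 40820/(1 - 51*102) = (84 - 190)*(1/3545) - 40820/(1 - 5202) = -106*1/3545 - 40820/(-5201) = -106/3545 - 40820*(-1/5201) = -106/3545 + 40820/5201 = 144155594/18437545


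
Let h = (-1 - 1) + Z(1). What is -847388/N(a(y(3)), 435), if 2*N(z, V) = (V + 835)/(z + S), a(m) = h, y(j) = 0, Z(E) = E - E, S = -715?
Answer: 607577196/635 ≈ 9.5681e+5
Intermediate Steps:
Z(E) = 0
h = -2 (h = (-1 - 1) + 0 = -2 + 0 = -2)
a(m) = -2
N(z, V) = (835 + V)/(2*(-715 + z)) (N(z, V) = ((V + 835)/(z - 715))/2 = ((835 + V)/(-715 + z))/2 = (835 + V)/(2*(-715 + z)))
-847388/N(a(y(3)), 435) = -847388*2*(-715 - 2)/(835 + 435) = -847388/((1/2)*1270/(-717)) = -847388/((1/2)*(-1/717)*1270) = -847388/(-635/717) = -847388*(-717/635) = 607577196/635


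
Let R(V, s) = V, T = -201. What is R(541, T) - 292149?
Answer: -291608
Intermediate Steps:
R(541, T) - 292149 = 541 - 292149 = -291608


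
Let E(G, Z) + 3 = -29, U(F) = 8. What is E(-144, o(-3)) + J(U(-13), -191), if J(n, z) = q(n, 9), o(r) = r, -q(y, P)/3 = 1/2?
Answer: -67/2 ≈ -33.500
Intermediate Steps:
q(y, P) = -3/2
E(G, Z) = -32 (E(G, Z) = -3 - 29 = -32)
J(n, z) = -3/2
E(-144, o(-3)) + J(U(-13), -191) = -32 - 3/2 = -67/2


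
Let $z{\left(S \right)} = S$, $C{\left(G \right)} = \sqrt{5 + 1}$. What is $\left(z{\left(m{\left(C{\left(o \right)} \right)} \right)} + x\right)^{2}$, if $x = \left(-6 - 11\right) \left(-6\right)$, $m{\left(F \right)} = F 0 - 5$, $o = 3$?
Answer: $9409$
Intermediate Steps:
$C{\left(G \right)} = \sqrt{6}$
$m{\left(F \right)} = -5$ ($m{\left(F \right)} = 0 - 5 = -5$)
$x = 102$ ($x = \left(-17\right) \left(-6\right) = 102$)
$\left(z{\left(m{\left(C{\left(o \right)} \right)} \right)} + x\right)^{2} = \left(-5 + 102\right)^{2} = 97^{2} = 9409$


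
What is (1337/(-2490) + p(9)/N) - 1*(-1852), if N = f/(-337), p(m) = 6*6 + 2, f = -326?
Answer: 767396779/405870 ≈ 1890.7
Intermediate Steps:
p(m) = 38 (p(m) = 36 + 2 = 38)
N = 326/337 (N = -326/(-337) = -326*(-1/337) = 326/337 ≈ 0.96736)
(1337/(-2490) + p(9)/N) - 1*(-1852) = (1337/(-2490) + 38/(326/337)) - 1*(-1852) = (1337*(-1/2490) + 38*(337/326)) + 1852 = (-1337/2490 + 6403/163) + 1852 = 15725539/405870 + 1852 = 767396779/405870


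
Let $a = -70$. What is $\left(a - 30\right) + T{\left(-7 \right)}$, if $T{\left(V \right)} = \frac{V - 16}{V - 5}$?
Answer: $- \frac{1177}{12} \approx -98.083$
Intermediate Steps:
$T{\left(V \right)} = \frac{-16 + V}{-5 + V}$
$\left(a - 30\right) + T{\left(-7 \right)} = \left(-70 - 30\right) + \frac{-16 - 7}{-5 - 7} = -100 + \frac{1}{-12} \left(-23\right) = -100 - - \frac{23}{12} = -100 + \frac{23}{12} = - \frac{1177}{12}$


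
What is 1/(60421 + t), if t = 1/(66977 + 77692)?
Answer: 144669/8741045650 ≈ 1.6551e-5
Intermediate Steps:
t = 1/144669 ≈ 6.9123e-6
1/(60421 + t) = 1/(60421 + 1/144669) = 1/(8741045650/144669) = 144669/8741045650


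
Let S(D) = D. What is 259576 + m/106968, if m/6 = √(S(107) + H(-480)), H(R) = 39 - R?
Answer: 259576 + √626/17828 ≈ 2.5958e+5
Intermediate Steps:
m = 6*√626 (m = 6*√(107 + (39 - 1*(-480))) = 6*√(107 + (39 + 480)) = 6*√(107 + 519) = 6*√626 ≈ 150.12)
259576 + m/106968 = 259576 + (6*√626)/106968 = 259576 + (6*√626)*(1/106968) = 259576 + √626/17828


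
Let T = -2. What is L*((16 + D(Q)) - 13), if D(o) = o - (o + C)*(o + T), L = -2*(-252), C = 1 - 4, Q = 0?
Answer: -1512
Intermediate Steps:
C = -3
L = 504
D(o) = o - (-3 + o)*(-2 + o) (D(o) = o - (o - 3)*(o - 2) = o - (-3 + o)*(-2 + o))
L*((16 + D(Q)) - 13) = 504*((16 + (-6 - 1*0**2 + 6*0)) - 13) = 504*((16 + (-6 - 1*0 + 0)) - 13) = 504*((16 + (-6 + 0 + 0)) - 13) = 504*((16 - 6) - 13) = 504*(10 - 13) = 504*(-3) = -1512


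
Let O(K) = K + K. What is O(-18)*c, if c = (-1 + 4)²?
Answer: -324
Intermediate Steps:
O(K) = 2*K
c = 9 (c = 3² = 9)
O(-18)*c = (2*(-18))*9 = -36*9 = -324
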